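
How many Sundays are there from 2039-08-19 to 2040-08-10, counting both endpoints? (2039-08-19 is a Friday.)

51

2039-08-19 is a Friday; the first Sunday on or after it is 2039-08-21 (2 days later).
From 2039-08-21 to 2040-08-10: 132 + 223 = 355 days (rest of 2039, to 2040-08-10 in 2040).
355 ÷ 7 = 50 full weeks with remainder 5, so 50 more Sundays after the first → 51.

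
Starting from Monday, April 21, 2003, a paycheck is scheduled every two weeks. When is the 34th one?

The 34th occurrence is 33 intervals after the first: 33 × 14 = 462 days after April 21, 2003.
April has 30 days — 9 days to the end of April leaves 453.
From end of April to end of 2003 is 245 days (208 left).
January has 31 days (177 left).
February has 29 days (148 left).
March has 31 days (117 left).
April has 30 days (87 left).
May has 31 days (56 left).
June has 30 days (26 left).
26 days into July → July 26, 2004.

July 26, 2004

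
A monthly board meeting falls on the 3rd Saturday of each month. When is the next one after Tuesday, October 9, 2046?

October 20, 2046

October 2046 starts on a Monday; its first Saturday is the 6th, so the 3rd Saturday is the 20th — October 20, 2046.
October 20, 2046 is after October 9, 2046, so that is the next one.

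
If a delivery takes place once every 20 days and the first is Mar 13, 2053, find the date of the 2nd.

The 2nd occurrence is 1 interval after the first: 1 × 20 = 20 days after Mar 13, 2053.
Mar has 31 days — 18 days to the end of Mar leaves 2.
2 days into Apr → Apr 2, 2053.

Apr 2, 2053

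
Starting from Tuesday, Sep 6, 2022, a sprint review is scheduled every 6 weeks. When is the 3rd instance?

Nov 29, 2022

The 3rd occurrence is 2 intervals after the first: 2 × 42 = 84 days after Sep 6, 2022.
Sep has 30 days — 24 days to the end of Sep leaves 60.
Oct has 31 days (29 left).
29 days into Nov → Nov 29, 2022.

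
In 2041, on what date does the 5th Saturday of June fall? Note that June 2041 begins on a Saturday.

June 2041 begins on a Saturday, so the first Saturday is June 1.
The 5th Saturday is 4 weeks later: 1 + 28 = 29.

29 June 2041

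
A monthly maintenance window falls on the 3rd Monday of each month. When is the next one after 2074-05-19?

2074-05-21

May 2074 starts on a Tuesday; its first Monday is the 7th, so the 3rd Monday is the 21st — 2074-05-21.
2074-05-21 is after 2074-05-19, so that is the next one.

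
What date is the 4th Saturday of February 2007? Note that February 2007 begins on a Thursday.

2007-02-24

February 2007 begins on a Thursday, so the first Saturday is February 3 (2 days later).
The 4th Saturday is 3 weeks later: 3 + 21 = 24.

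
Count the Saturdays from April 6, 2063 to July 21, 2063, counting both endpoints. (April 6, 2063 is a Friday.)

16

April 6, 2063 is a Friday; the first Saturday on or after it is April 7, 2063 (1 day later).
From April 7, 2063 to July 21, 2063: 23 + 31 + 30 + 21 = 105 days (rest of April, May, June, July).
105 ÷ 7 = 15 full weeks with remainder 0, so 15 more Saturdays after the first → 16.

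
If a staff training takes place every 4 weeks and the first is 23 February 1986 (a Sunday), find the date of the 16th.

The 16th occurrence is 15 intervals after the first: 15 × 28 = 420 days after 23 February 1986.
February has 28 days — 5 days to the end of February leaves 415.
From end of February to end of 1986 is 306 days (109 left).
January has 31 days (78 left).
February has 28 days (50 left).
March has 31 days (19 left).
19 days into April → 19 April 1987.

19 April 1987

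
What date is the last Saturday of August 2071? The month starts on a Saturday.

August 2071 begins on a Saturday, so the first Saturday is August 1.
August 2071 has 31 days. Adding weeks: 1, 8, 15, 22, 29 — the last one ≤ 31 is the 29th.

2071-08-29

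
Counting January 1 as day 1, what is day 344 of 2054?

Dec 10, 2054

Jan has 31 days (344 − 31 = 313 remain).
Feb has 28 days (313 − 28 = 285 remain).
Mar has 31 days (285 − 31 = 254 remain).
Apr has 30 days (254 − 30 = 224 remain).
May has 31 days (224 − 31 = 193 remain).
Jun has 30 days (193 − 30 = 163 remain).
Jul has 31 days (163 − 31 = 132 remain).
Aug has 31 days (132 − 31 = 101 remain).
Sep has 30 days (101 − 30 = 71 remain).
Oct has 31 days (71 − 31 = 40 remain).
Nov has 30 days (40 − 30 = 10 remain).
10 into Dec → Dec 10.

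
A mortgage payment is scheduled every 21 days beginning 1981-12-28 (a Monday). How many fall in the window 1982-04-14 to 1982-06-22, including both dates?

Occurrences land 21·i days after 1981-12-28 for i = 0, 1, 2, …
1982-04-14 is 107 days after the start; 107 ÷ 21 = 5 remainder 2; since the remainder is 2, round up to i = 6. First occurrence in the window: #7 on 1982-05-03 (6×21 = 126 days in).
1982-06-22 is 176 days after the start; 176 ÷ 21 = 8 remainder 8. Last occurrence in the window: #9 on 1982-06-14.
Occurrences #7 through #9: 3 in total.

3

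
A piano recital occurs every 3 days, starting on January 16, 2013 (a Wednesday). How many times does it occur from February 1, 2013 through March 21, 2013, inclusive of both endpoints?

Occurrences land 3·i days after January 16, 2013 for i = 0, 1, 2, …
February 1, 2013 is 16 days after the start; 16 ÷ 3 = 5 remainder 1; since the remainder is 1, round up to i = 6. First occurrence in the window: #7 on February 3, 2013 (6×3 = 18 days in).
March 21, 2013 is 64 days after the start; 64 ÷ 3 = 21 remainder 1. Last occurrence in the window: #22 on March 20, 2013.
Occurrences #7 through #22: 16 in total.

16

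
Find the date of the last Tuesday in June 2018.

The first Tuesday of June 2018 is June 5.
June 2018 has 30 days. Adding weeks: 5, 12, 19, 26 — the last one ≤ 30 is the 26th.

June 26, 2018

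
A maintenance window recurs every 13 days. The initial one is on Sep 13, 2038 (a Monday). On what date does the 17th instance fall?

Apr 9, 2039

The 17th occurrence is 16 intervals after the first: 16 × 13 = 208 days after Sep 13, 2038.
Sep has 30 days — 17 days to the end of Sep leaves 191.
Oct has 31 days (160 left).
Nov has 30 days (130 left).
Dec has 31 days (99 left).
Jan has 31 days (68 left).
Feb has 28 days (40 left).
Mar has 31 days (9 left).
9 days into Apr → Apr 9, 2039.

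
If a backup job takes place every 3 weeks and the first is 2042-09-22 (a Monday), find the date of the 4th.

2042-11-24

The 4th occurrence is 3 intervals after the first: 3 × 21 = 63 days after 2042-09-22.
September has 30 days — 8 days to the end of September leaves 55.
October has 31 days (24 left).
24 days into November → 2042-11-24.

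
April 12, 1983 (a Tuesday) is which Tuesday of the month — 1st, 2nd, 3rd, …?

Day 12 falls in week ⌈12/7⌉ of the month.
Days 1–7 hold the 1st Tuesday, 8–14 the 2nd, 15–21 the 3rd, 22–28 the 4th, 29–31 the 5th.
12 is in the range for the 2nd.

2nd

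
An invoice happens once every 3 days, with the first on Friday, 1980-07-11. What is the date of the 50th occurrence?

The 50th occurrence is 49 intervals after the first: 49 × 3 = 147 days after 1980-07-11.
July has 31 days — 20 days to the end of July leaves 127.
August has 31 days (96 left).
September has 30 days (66 left).
October has 31 days (35 left).
November has 30 days (5 left).
5 days into December → 1980-12-05.

1980-12-05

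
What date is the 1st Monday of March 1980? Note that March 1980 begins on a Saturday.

1980-03-03

March 1980 begins on a Saturday, so the first Monday is March 3 (2 days later).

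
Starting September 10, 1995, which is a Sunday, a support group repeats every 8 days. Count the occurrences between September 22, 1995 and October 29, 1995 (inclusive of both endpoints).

Occurrences land 8·i days after September 10, 1995 for i = 0, 1, 2, …
September 22, 1995 is 12 days after the start; 12 ÷ 8 = 1 remainder 4; since the remainder is 4, round up to i = 2. First occurrence in the window: #3 on September 26, 1995 (2×8 = 16 days in).
October 29, 1995 is 49 days after the start; 49 ÷ 8 = 6 remainder 1. Last occurrence in the window: #7 on October 28, 1995.
Occurrences #3 through #7: 5 in total.

5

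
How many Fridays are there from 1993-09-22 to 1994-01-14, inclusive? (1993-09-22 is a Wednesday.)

1993-09-22 is a Wednesday; the first Friday on or after it is 1993-09-24 (2 days later).
From 1993-09-24 to 1994-01-14: 6 + 31 + 30 + 31 + 14 = 112 days (rest of September, October, November, December, January).
112 ÷ 7 = 16 full weeks with remainder 0, so 16 more Fridays after the first → 17.

17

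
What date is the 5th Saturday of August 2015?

August 2015 begins on a Saturday, so the first Saturday is August 1.
The 5th Saturday is 4 weeks later: 1 + 28 = 29.

2015-08-29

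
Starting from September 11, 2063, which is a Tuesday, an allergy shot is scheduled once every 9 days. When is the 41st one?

The 41st occurrence is 40 intervals after the first: 40 × 9 = 360 days after September 11, 2063.
September has 30 days — 19 days to the end of September leaves 341.
October has 31 days (310 left).
November has 30 days (280 left).
December has 31 days (249 left).
January has 31 days (218 left).
February has 29 days (189 left).
March has 31 days (158 left).
April has 30 days (128 left).
May has 31 days (97 left).
June has 30 days (67 left).
July has 31 days (36 left).
August has 31 days (5 left).
5 days into September → September 5, 2064.

September 5, 2064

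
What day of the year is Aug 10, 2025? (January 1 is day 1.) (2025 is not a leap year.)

Days in months before Aug: 31 + 28 + 31 + 30 + 31 + 30 + 31 = 212.
Plus 10 days into Aug → day 222.

222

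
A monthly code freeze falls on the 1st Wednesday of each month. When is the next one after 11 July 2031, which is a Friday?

July 2031 starts on a Tuesday, so its 1st Wednesday is 2 July 2031 (1 day in).
That is not after 11 July 2031, so look at August 2031.
August 2031 starts on a Friday, so its 1st Wednesday is 6 August 2031 (5 days in).

6 August 2031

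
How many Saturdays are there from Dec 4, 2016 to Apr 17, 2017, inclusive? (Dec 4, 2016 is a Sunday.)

19

Dec 4, 2016 is a Sunday; the first Saturday on or after it is Dec 10, 2016 (6 days later).
From Dec 10, 2016 to Apr 17, 2017: 21 + 31 + 28 + 31 + 17 = 128 days (rest of Dec, Jan, Feb, Mar, Apr).
128 ÷ 7 = 18 full weeks with remainder 2, so 18 more Saturdays after the first → 19.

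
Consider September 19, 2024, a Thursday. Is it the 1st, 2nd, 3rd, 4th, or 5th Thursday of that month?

Day 19 falls in week ⌈19/7⌉ of the month.
Days 1–7 hold the 1st Thursday, 8–14 the 2nd, 15–21 the 3rd, 22–28 the 4th, 29–31 the 5th.
19 is in the range for the 3rd.

3rd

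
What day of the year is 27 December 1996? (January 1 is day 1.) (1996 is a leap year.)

362

Days in months before December: 31 + 29 + 31 + 30 + 31 + 30 + 31 + 31 + 30 + 31 + 30 = 335.
Plus 27 days into December → day 362.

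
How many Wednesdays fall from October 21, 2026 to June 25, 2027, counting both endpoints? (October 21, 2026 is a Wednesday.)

36

October 21, 2026 is a Wednesday; the first Wednesday on or after it is October 21, 2026.
From October 21, 2026 to June 25, 2027: 10 + 30 + 31 + 31 + 28 + 31 + 30 + 31 + 25 = 247 days (rest of October, November, December, January, February, March, April, May, June).
247 ÷ 7 = 35 full weeks with remainder 2, so 35 more Wednesdays after the first → 36.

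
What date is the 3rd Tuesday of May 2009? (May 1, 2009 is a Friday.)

May 2009 begins on a Friday, so the first Tuesday is May 5 (4 days later).
The 3rd Tuesday is 2 weeks later: 5 + 14 = 19.

May 19, 2009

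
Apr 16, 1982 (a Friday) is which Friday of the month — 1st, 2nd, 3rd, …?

3rd

Day 16 falls in week ⌈16/7⌉ of the month.
Days 1–7 hold the 1st Friday, 8–14 the 2nd, 15–21 the 3rd, 22–28 the 4th, 29–31 the 5th.
16 is in the range for the 3rd.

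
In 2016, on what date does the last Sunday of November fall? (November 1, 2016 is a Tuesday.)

November 2016 begins on a Tuesday, so the first Sunday is November 6 (5 days later).
November 2016 has 30 days. Adding weeks: 6, 13, 20, 27 — the last one ≤ 30 is the 27th.

2016-11-27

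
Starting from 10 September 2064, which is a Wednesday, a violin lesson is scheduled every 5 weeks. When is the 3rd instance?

The 3rd occurrence is 2 intervals after the first: 2 × 35 = 70 days after 10 September 2064.
September has 30 days — 20 days to the end of September leaves 50.
October has 31 days (19 left).
19 days into November → 19 November 2064.

19 November 2064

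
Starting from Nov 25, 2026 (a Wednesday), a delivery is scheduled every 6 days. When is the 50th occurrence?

Sep 15, 2027

The 50th occurrence is 49 intervals after the first: 49 × 6 = 294 days after Nov 25, 2026.
Nov has 30 days — 5 days to the end of Nov leaves 289.
Dec has 31 days (258 left).
Jan has 31 days (227 left).
Feb has 28 days (199 left).
Mar has 31 days (168 left).
Apr has 30 days (138 left).
May has 31 days (107 left).
Jun has 30 days (77 left).
Jul has 31 days (46 left).
Aug has 31 days (15 left).
15 days into Sep → Sep 15, 2027.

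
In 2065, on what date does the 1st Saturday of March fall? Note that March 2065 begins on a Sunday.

March 2065 begins on a Sunday, so the first Saturday is March 7 (6 days later).

7 March 2065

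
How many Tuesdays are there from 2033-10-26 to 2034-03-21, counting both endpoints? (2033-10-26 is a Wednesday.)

2033-10-26 is a Wednesday; the first Tuesday on or after it is 2033-11-01 (6 days later).
From 2033-11-01 to 2034-03-21: 29 + 31 + 31 + 28 + 21 = 140 days (rest of November, December, January, February, March).
140 ÷ 7 = 20 full weeks with remainder 0, so 20 more Tuesdays after the first → 21.

21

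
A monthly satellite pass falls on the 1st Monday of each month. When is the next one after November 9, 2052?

December 2, 2052

November 2052 starts on a Friday, so its 1st Monday is November 4, 2052 (3 days in).
That is not after November 9, 2052, so look at December 2052.
December 2052 starts on a Sunday, so its 1st Monday is December 2, 2052 (1 day in).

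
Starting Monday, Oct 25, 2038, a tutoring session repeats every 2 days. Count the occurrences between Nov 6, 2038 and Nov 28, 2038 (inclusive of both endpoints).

12

Occurrences land 2·i days after Oct 25, 2038 for i = 0, 1, 2, …
Nov 6, 2038 is 12 days after the start; 12 ÷ 2 = 6 remainder 0. First occurrence in the window: #7 on Nov 6, 2038 (6×2 = 12 days in).
Nov 28, 2038 is 34 days after the start; 34 ÷ 2 = 17 remainder 0. Last occurrence in the window: #18 on Nov 28, 2038.
Occurrences #7 through #18: 12 in total.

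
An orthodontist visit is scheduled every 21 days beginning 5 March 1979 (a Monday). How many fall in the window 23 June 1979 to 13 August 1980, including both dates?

20

Occurrences land 21·i days after 5 March 1979 for i = 0, 1, 2, …
23 June 1979 is 110 days after the start; 110 ÷ 21 = 5 remainder 5; since the remainder is 5, round up to i = 6. First occurrence in the window: #7 on 9 July 1979 (6×21 = 126 days in).
13 August 1980 is 527 days after the start; 527 ÷ 21 = 25 remainder 2. Last occurrence in the window: #26 on 11 August 1980.
Occurrences #7 through #26: 20 in total.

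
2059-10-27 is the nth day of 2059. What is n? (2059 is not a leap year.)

Days in months before October: 31 + 28 + 31 + 30 + 31 + 30 + 31 + 31 + 30 = 273.
Plus 27 days into October → day 300.

300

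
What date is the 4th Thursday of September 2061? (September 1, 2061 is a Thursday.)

September 2061 begins on a Thursday, so the first Thursday is September 1.
The 4th Thursday is 3 weeks later: 1 + 21 = 22.

2061-09-22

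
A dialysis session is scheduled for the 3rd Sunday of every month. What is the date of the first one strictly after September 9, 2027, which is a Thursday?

September 19, 2027

September 2027 starts on a Wednesday; its first Sunday is the 5th, so the 3rd Sunday is the 19th — September 19, 2027.
September 19, 2027 is after September 9, 2027, so that is the next one.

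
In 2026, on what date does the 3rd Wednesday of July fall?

July 2026 begins on a Wednesday, so the first Wednesday is July 1.
The 3rd Wednesday is 2 weeks later: 1 + 14 = 15.

15 July 2026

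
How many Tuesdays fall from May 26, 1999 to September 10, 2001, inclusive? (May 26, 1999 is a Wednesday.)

May 26, 1999 is a Wednesday; the first Tuesday on or after it is June 1, 1999 (6 days later).
From June 1, 1999 to September 10, 2001: 213 + 366 + 253 = 832 days (rest of 1999, 2000, to September 10, 2001 in 2001).
832 ÷ 7 = 118 full weeks with remainder 6, so 118 more Tuesdays after the first → 119.

119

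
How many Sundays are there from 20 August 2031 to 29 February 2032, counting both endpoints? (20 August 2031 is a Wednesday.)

20 August 2031 is a Wednesday; the first Sunday on or after it is 24 August 2031 (4 days later).
From 24 August 2031 to 29 February 2032: 7 + 30 + 31 + 30 + 31 + 31 + 29 = 189 days (rest of August, September, October, November, December, January, February).
189 ÷ 7 = 27 full weeks with remainder 0, so 27 more Sundays after the first → 28.

28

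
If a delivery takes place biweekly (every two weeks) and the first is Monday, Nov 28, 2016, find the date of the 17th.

Jul 10, 2017

The 17th occurrence is 16 intervals after the first: 16 × 14 = 224 days after Nov 28, 2016.
Nov has 30 days — 2 days to the end of Nov leaves 222.
Dec has 31 days (191 left).
Jan has 31 days (160 left).
Feb has 28 days (132 left).
Mar has 31 days (101 left).
Apr has 30 days (71 left).
May has 31 days (40 left).
Jun has 30 days (10 left).
10 days into Jul → Jul 10, 2017.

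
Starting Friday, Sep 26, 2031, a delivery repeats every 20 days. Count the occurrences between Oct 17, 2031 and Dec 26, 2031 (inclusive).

Occurrences land 20·i days after Sep 26, 2031 for i = 0, 1, 2, …
Oct 17, 2031 is 21 days after the start; 21 ÷ 20 = 1 remainder 1; since the remainder is 1, round up to i = 2. First occurrence in the window: #3 on Nov 5, 2031 (2×20 = 40 days in).
Dec 26, 2031 is 91 days after the start; 91 ÷ 20 = 4 remainder 11. Last occurrence in the window: #5 on Dec 15, 2031.
Occurrences #3 through #5: 3 in total.

3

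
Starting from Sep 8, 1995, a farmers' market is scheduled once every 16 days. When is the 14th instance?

Apr 3, 1996

The 14th occurrence is 13 intervals after the first: 13 × 16 = 208 days after Sep 8, 1995.
Sep has 30 days — 22 days to the end of Sep leaves 186.
Oct has 31 days (155 left).
Nov has 30 days (125 left).
Dec has 31 days (94 left).
Jan has 31 days (63 left).
Feb has 29 days (34 left).
Mar has 31 days (3 left).
3 days into Apr → Apr 3, 1996.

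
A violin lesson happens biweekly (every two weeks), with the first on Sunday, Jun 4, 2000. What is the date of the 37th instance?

The 37th occurrence is 36 intervals after the first: 36 × 14 = 504 days after Jun 4, 2000.
Jun has 30 days — 26 days to the end of Jun leaves 478.
From end of Jun to end of 2000 is 184 days (294 left).
Jan has 31 days (263 left).
Feb has 28 days (235 left).
Mar has 31 days (204 left).
Apr has 30 days (174 left).
May has 31 days (143 left).
Jun has 30 days (113 left).
Jul has 31 days (82 left).
Aug has 31 days (51 left).
Sep has 30 days (21 left).
21 days into Oct → Oct 21, 2001.

Oct 21, 2001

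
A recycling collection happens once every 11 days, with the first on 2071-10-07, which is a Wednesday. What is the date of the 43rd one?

2073-01-11

The 43rd occurrence is 42 intervals after the first: 42 × 11 = 462 days after 2071-10-07.
October has 31 days — 24 days to the end of October leaves 438.
From end of October to end of 2071 is 61 days (377 left).
2072 has 366 days (11 left).
11 days into January → 2073-01-11.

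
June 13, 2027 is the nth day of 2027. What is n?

Days in months before June: 31 + 28 + 31 + 30 + 31 = 151.
Plus 13 days into June → day 164.

164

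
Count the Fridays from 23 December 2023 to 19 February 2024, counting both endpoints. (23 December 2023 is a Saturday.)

23 December 2023 is a Saturday; the first Friday on or after it is 29 December 2023 (6 days later).
From 29 December 2023 to 19 February 2024: 2 + 31 + 19 = 52 days (rest of December, January, February).
52 ÷ 7 = 7 full weeks with remainder 3, so 7 more Fridays after the first → 8.

8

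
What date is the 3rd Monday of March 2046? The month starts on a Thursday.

March 2046 begins on a Thursday, so the first Monday is March 5 (4 days later).
The 3rd Monday is 2 weeks later: 5 + 14 = 19.

March 19, 2046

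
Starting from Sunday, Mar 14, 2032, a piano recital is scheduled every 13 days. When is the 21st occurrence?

Nov 29, 2032

The 21st occurrence is 20 intervals after the first: 20 × 13 = 260 days after Mar 14, 2032.
Mar has 31 days — 17 days to the end of Mar leaves 243.
Apr has 30 days (213 left).
May has 31 days (182 left).
Jun has 30 days (152 left).
Jul has 31 days (121 left).
Aug has 31 days (90 left).
Sep has 30 days (60 left).
Oct has 31 days (29 left).
29 days into Nov → Nov 29, 2032.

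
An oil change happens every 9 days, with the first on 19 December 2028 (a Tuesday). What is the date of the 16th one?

The 16th occurrence is 15 intervals after the first: 15 × 9 = 135 days after 19 December 2028.
December has 31 days — 12 days to the end of December leaves 123.
January has 31 days (92 left).
February has 28 days (64 left).
March has 31 days (33 left).
April has 30 days (3 left).
3 days into May → 3 May 2029.

3 May 2029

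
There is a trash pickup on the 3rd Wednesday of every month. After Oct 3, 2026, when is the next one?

Oct 21, 2026

Oct 2026 starts on a Thursday; its first Wednesday is the 7th, so the 3rd Wednesday is the 21st — Oct 21, 2026.
Oct 21, 2026 is after Oct 3, 2026, so that is the next one.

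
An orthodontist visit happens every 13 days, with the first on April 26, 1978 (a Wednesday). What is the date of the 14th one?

The 14th occurrence is 13 intervals after the first: 13 × 13 = 169 days after April 26, 1978.
April has 30 days — 4 days to the end of April leaves 165.
May has 31 days (134 left).
June has 30 days (104 left).
July has 31 days (73 left).
August has 31 days (42 left).
September has 30 days (12 left).
12 days into October → October 12, 1978.

October 12, 1978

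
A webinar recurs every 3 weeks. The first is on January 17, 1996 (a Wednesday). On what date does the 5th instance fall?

The 5th occurrence is 4 intervals after the first: 4 × 21 = 84 days after January 17, 1996.
January has 31 days — 14 days to the end of January leaves 70.
February has 29 days (41 left).
March has 31 days (10 left).
10 days into April → April 10, 1996.

April 10, 1996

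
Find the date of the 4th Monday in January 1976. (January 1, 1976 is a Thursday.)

January 1976 begins on a Thursday, so the first Monday is January 5 (4 days later).
The 4th Monday is 3 weeks later: 5 + 21 = 26.

26 January 1976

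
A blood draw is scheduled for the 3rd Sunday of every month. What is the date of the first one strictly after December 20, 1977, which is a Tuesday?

January 15, 1978

December 1977 starts on a Thursday; its first Sunday is the 4th, so the 3rd Sunday is the 18th — December 18, 1977.
That is not after December 20, 1977, so look at January 1978.
January 1978 starts on a Sunday; its first Sunday is the 1st, so the 3rd Sunday is the 15th — January 15, 1978.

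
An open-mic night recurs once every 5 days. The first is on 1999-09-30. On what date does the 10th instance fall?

1999-11-14

The 10th occurrence is 9 intervals after the first: 9 × 5 = 45 days after 1999-09-30.
September has 30 days — 0 days to the end of September leaves 45.
October has 31 days (14 left).
14 days into November → 1999-11-14.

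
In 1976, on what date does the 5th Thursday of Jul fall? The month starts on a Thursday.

Jul 1976 begins on a Thursday, so the first Thursday is Jul 1.
The 5th Thursday is 4 weeks later: 1 + 28 = 29.

Jul 29, 1976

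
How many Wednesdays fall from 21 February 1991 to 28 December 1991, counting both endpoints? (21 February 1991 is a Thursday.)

21 February 1991 is a Thursday; the first Wednesday on or after it is 27 February 1991 (6 days later).
From 27 February 1991 to 28 December 1991: 1 + 31 + 30 + 31 + 30 + 31 + 31 + 30 + 31 + 30 + 28 = 304 days (rest of February, March, April, May, June, July, August, September, October, November, December).
304 ÷ 7 = 43 full weeks with remainder 3, so 43 more Wednesdays after the first → 44.

44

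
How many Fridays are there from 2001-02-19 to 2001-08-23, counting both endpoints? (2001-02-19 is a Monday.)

2001-02-19 is a Monday; the first Friday on or after it is 2001-02-23 (4 days later).
From 2001-02-23 to 2001-08-23: 5 + 31 + 30 + 31 + 30 + 31 + 23 = 181 days (rest of February, March, April, May, June, July, August).
181 ÷ 7 = 25 full weeks with remainder 6, so 25 more Fridays after the first → 26.

26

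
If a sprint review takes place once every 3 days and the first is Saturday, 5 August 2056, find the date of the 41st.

3 December 2056

The 41st occurrence is 40 intervals after the first: 40 × 3 = 120 days after 5 August 2056.
August has 31 days — 26 days to the end of August leaves 94.
September has 30 days (64 left).
October has 31 days (33 left).
November has 30 days (3 left).
3 days into December → 3 December 2056.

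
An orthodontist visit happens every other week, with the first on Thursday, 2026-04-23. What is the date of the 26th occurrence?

The 26th occurrence is 25 intervals after the first: 25 × 14 = 350 days after 2026-04-23.
April has 30 days — 7 days to the end of April leaves 343.
May has 31 days (312 left).
June has 30 days (282 left).
July has 31 days (251 left).
August has 31 days (220 left).
September has 30 days (190 left).
October has 31 days (159 left).
November has 30 days (129 left).
December has 31 days (98 left).
January has 31 days (67 left).
February has 28 days (39 left).
March has 31 days (8 left).
8 days into April → 2027-04-08.

2027-04-08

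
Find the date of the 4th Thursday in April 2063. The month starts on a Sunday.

April 26, 2063

April 2063 begins on a Sunday, so the first Thursday is April 5 (4 days later).
The 4th Thursday is 3 weeks later: 5 + 21 = 26.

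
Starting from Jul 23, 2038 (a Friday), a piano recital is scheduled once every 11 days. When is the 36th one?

The 36th occurrence is 35 intervals after the first: 35 × 11 = 385 days after Jul 23, 2038.
Jul has 31 days — 8 days to the end of Jul leaves 377.
Aug has 31 days (346 left).
Sep has 30 days (316 left).
Oct has 31 days (285 left).
Nov has 30 days (255 left).
Dec has 31 days (224 left).
Jan has 31 days (193 left).
Feb has 28 days (165 left).
Mar has 31 days (134 left).
Apr has 30 days (104 left).
May has 31 days (73 left).
Jun has 30 days (43 left).
Jul has 31 days (12 left).
12 days into Aug → Aug 12, 2039.

Aug 12, 2039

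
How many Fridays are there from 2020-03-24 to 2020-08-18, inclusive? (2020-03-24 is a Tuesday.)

2020-03-24 is a Tuesday; the first Friday on or after it is 2020-03-27 (3 days later).
From 2020-03-27 to 2020-08-18: 4 + 30 + 31 + 30 + 31 + 18 = 144 days (rest of March, April, May, June, July, August).
144 ÷ 7 = 20 full weeks with remainder 4, so 20 more Fridays after the first → 21.

21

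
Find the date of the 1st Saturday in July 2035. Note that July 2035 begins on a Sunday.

2035-07-07

July 2035 begins on a Sunday, so the first Saturday is July 7 (6 days later).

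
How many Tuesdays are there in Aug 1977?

5

Aug 1, 1977 is a Monday; the first Tuesday on or after it is Aug 2, 1977 (1 day later).
From Aug 2, 1977 to Aug 31, 1977 is 31 − 2 = 29 days.
29 ÷ 7 = 4 full weeks with remainder 1, so 4 more Tuesdays after the first → 5.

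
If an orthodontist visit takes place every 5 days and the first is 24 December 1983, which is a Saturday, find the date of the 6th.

The 6th occurrence is 5 intervals after the first: 5 × 5 = 25 days after 24 December 1983.
December has 31 days — 7 days to the end of December leaves 18.
18 days into January → 18 January 1984.

18 January 1984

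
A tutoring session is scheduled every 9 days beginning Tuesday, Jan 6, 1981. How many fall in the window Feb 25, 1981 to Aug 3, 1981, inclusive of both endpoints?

Occurrences land 9·i days after Jan 6, 1981 for i = 0, 1, 2, …
Feb 25, 1981 is 50 days after the start; 50 ÷ 9 = 5 remainder 5; since the remainder is 5, round up to i = 6. First occurrence in the window: #7 on Mar 1, 1981 (6×9 = 54 days in).
Aug 3, 1981 is 209 days after the start; 209 ÷ 9 = 23 remainder 2. Last occurrence in the window: #24 on Aug 1, 1981.
Occurrences #7 through #24: 18 in total.

18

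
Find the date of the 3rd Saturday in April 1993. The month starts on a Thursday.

17 April 1993

April 1993 begins on a Thursday, so the first Saturday is April 3 (2 days later).
The 3rd Saturday is 2 weeks later: 3 + 14 = 17.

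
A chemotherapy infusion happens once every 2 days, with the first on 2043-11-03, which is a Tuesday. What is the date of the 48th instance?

The 48th occurrence is 47 intervals after the first: 47 × 2 = 94 days after 2043-11-03.
November has 30 days — 27 days to the end of November leaves 67.
December has 31 days (36 left).
January has 31 days (5 left).
5 days into February → 2044-02-05.

2044-02-05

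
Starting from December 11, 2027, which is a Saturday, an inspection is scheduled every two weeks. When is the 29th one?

January 6, 2029

The 29th occurrence is 28 intervals after the first: 28 × 14 = 392 days after December 11, 2027.
December has 31 days — 20 days to the end of December leaves 372.
January has 31 days (341 left).
February has 29 days (312 left).
March has 31 days (281 left).
April has 30 days (251 left).
May has 31 days (220 left).
June has 30 days (190 left).
July has 31 days (159 left).
August has 31 days (128 left).
September has 30 days (98 left).
October has 31 days (67 left).
November has 30 days (37 left).
December has 31 days (6 left).
6 days into January → January 6, 2029.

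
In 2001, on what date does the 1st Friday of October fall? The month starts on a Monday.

October 2001 begins on a Monday, so the first Friday is October 5 (4 days later).

October 5, 2001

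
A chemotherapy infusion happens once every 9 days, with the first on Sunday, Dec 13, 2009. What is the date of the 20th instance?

The 20th occurrence is 19 intervals after the first: 19 × 9 = 171 days after Dec 13, 2009.
Dec has 31 days — 18 days to the end of Dec leaves 153.
Jan has 31 days (122 left).
Feb has 28 days (94 left).
Mar has 31 days (63 left).
Apr has 30 days (33 left).
May has 31 days (2 left).
2 days into Jun → Jun 2, 2010.

Jun 2, 2010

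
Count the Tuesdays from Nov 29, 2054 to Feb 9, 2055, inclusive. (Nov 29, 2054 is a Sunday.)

11

Nov 29, 2054 is a Sunday; the first Tuesday on or after it is Dec 1, 2054 (2 days later).
From Dec 1, 2054 to Feb 9, 2055: 30 + 31 + 9 = 70 days (rest of Dec, Jan, Feb).
70 ÷ 7 = 10 full weeks with remainder 0, so 10 more Tuesdays after the first → 11.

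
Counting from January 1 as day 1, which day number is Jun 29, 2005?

Days in months before Jun: 31 + 28 + 31 + 30 + 31 = 151.
Plus 29 days into Jun → day 180.

180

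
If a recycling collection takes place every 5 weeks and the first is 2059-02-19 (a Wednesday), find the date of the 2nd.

2059-03-26

The 2nd occurrence is 1 interval after the first: 1 × 35 = 35 days after 2059-02-19.
February has 28 days — 9 days to the end of February leaves 26.
26 days into March → 2059-03-26.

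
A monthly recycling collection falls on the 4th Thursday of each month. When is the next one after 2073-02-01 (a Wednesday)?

February 2073 starts on a Wednesday; its first Thursday is the 2nd, so the 4th Thursday is the 23rd — 2073-02-23.
2073-02-23 is after 2073-02-01, so that is the next one.

2073-02-23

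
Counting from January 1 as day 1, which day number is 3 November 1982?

Days in months before November: 31 + 28 + 31 + 30 + 31 + 30 + 31 + 31 + 30 + 31 = 304.
Plus 3 days into November → day 307.

307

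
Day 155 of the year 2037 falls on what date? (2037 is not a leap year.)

Jan has 31 days (155 − 31 = 124 remain).
Feb has 28 days (124 − 28 = 96 remain).
Mar has 31 days (96 − 31 = 65 remain).
Apr has 30 days (65 − 30 = 35 remain).
May has 31 days (35 − 31 = 4 remain).
4 into Jun → Jun 4.

Jun 4, 2037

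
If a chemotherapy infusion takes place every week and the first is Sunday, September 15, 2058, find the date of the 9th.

The 9th occurrence is 8 intervals after the first: 8 × 7 = 56 days after September 15, 2058.
September has 30 days — 15 days to the end of September leaves 41.
October has 31 days (10 left).
10 days into November → November 10, 2058.

November 10, 2058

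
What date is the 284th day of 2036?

2036-10-10

January has 31 days (284 − 31 = 253 remain).
February has 29 days (253 − 29 = 224 remain).
March has 31 days (224 − 31 = 193 remain).
April has 30 days (193 − 30 = 163 remain).
May has 31 days (163 − 31 = 132 remain).
June has 30 days (132 − 30 = 102 remain).
July has 31 days (102 − 31 = 71 remain).
August has 31 days (71 − 31 = 40 remain).
September has 30 days (40 − 30 = 10 remain).
10 into October → October 10.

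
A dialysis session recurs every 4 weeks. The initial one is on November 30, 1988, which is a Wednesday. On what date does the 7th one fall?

May 17, 1989

The 7th occurrence is 6 intervals after the first: 6 × 28 = 168 days after November 30, 1988.
November has 30 days — 0 days to the end of November leaves 168.
December has 31 days (137 left).
January has 31 days (106 left).
February has 28 days (78 left).
March has 31 days (47 left).
April has 30 days (17 left).
17 days into May → May 17, 1989.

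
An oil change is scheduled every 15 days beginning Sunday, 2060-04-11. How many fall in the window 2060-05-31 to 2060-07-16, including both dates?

Occurrences land 15·i days after 2060-04-11 for i = 0, 1, 2, …
2060-05-31 is 50 days after the start; 50 ÷ 15 = 3 remainder 5; since the remainder is 5, round up to i = 4. First occurrence in the window: #5 on 2060-06-10 (4×15 = 60 days in).
2060-07-16 is 96 days after the start; 96 ÷ 15 = 6 remainder 6. Last occurrence in the window: #7 on 2060-07-10.
Occurrences #5 through #7: 3 in total.

3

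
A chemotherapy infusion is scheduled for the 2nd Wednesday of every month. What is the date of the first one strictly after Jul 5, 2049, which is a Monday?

Jul 2049 starts on a Thursday; its first Wednesday is the 7th, so the 2nd Wednesday is the 14th — Jul 14, 2049.
Jul 14, 2049 is after Jul 5, 2049, so that is the next one.

Jul 14, 2049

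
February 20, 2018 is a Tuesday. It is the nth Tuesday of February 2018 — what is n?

3rd

Day 20 falls in week ⌈20/7⌉ of the month.
Days 1–7 hold the 1st Tuesday, 8–14 the 2nd, 15–21 the 3rd, 22–28 the 4th, 29–31 the 5th.
20 is in the range for the 3rd.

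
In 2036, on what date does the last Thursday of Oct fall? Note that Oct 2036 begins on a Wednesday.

Oct 2036 begins on a Wednesday, so the first Thursday is Oct 2 (1 day later).
Oct 2036 has 31 days. Adding weeks: 2, 9, 16, 23, 30 — the last one ≤ 31 is the 30th.

Oct 30, 2036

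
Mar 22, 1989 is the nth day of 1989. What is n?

81

Days in months before Mar: 31 + 28 = 59.
Plus 22 days into Mar → day 81.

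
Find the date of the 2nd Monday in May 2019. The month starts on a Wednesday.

May 2019 begins on a Wednesday, so the first Monday is May 6 (5 days later).
The 2nd Monday is 1 weeks later: 6 + 7 = 13.

2019-05-13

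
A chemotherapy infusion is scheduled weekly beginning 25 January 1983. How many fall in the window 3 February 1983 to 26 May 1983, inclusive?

16

Occurrences land 7·i days after 25 January 1983 for i = 0, 1, 2, …
3 February 1983 is 9 days after the start; 9 ÷ 7 = 1 remainder 2; since the remainder is 2, round up to i = 2. First occurrence in the window: #3 on 8 February 1983 (2×7 = 14 days in).
26 May 1983 is 121 days after the start; 121 ÷ 7 = 17 remainder 2. Last occurrence in the window: #18 on 24 May 1983.
Occurrences #3 through #18: 16 in total.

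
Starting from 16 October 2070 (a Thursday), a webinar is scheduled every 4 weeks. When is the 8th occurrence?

30 April 2071

The 8th occurrence is 7 intervals after the first: 7 × 28 = 196 days after 16 October 2070.
October has 31 days — 15 days to the end of October leaves 181.
November has 30 days (151 left).
December has 31 days (120 left).
January has 31 days (89 left).
February has 28 days (61 left).
March has 31 days (30 left).
30 days into April → 30 April 2071.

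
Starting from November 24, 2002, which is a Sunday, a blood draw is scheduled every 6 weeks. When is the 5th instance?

The 5th occurrence is 4 intervals after the first: 4 × 42 = 168 days after November 24, 2002.
November has 30 days — 6 days to the end of November leaves 162.
December has 31 days (131 left).
January has 31 days (100 left).
February has 28 days (72 left).
March has 31 days (41 left).
April has 30 days (11 left).
11 days into May → May 11, 2003.

May 11, 2003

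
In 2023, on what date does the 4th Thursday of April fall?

2023-04-27

The first Thursday of April 2023 is April 6.
The 4th Thursday is 3 weeks later: 6 + 21 = 27.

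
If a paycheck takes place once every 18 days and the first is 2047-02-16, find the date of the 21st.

2048-02-11

The 21st occurrence is 20 intervals after the first: 20 × 18 = 360 days after 2047-02-16.
February has 28 days — 12 days to the end of February leaves 348.
March has 31 days (317 left).
April has 30 days (287 left).
May has 31 days (256 left).
June has 30 days (226 left).
July has 31 days (195 left).
August has 31 days (164 left).
September has 30 days (134 left).
October has 31 days (103 left).
November has 30 days (73 left).
December has 31 days (42 left).
January has 31 days (11 left).
11 days into February → 2048-02-11.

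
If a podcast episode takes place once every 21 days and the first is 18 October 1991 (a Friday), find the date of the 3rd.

29 November 1991

The 3rd occurrence is 2 intervals after the first: 2 × 21 = 42 days after 18 October 1991.
October has 31 days — 13 days to the end of October leaves 29.
29 days into November → 29 November 1991.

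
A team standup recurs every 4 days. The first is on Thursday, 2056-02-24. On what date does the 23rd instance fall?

2056-05-22

The 23rd occurrence is 22 intervals after the first: 22 × 4 = 88 days after 2056-02-24.
February has 29 days — 5 days to the end of February leaves 83.
March has 31 days (52 left).
April has 30 days (22 left).
22 days into May → 2056-05-22.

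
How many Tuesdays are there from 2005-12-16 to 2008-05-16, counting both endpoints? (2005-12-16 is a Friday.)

2005-12-16 is a Friday; the first Tuesday on or after it is 2005-12-20 (4 days later).
From 2005-12-20 to 2008-05-16: 11 + 365 + 365 + 137 = 878 days (rest of 2005, 2006, 2007, to 2008-05-16 in 2008).
878 ÷ 7 = 125 full weeks with remainder 3, so 125 more Tuesdays after the first → 126.

126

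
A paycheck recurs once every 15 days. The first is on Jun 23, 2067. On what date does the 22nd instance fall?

May 3, 2068

The 22nd occurrence is 21 intervals after the first: 21 × 15 = 315 days after Jun 23, 2067.
Jun has 30 days — 7 days to the end of Jun leaves 308.
Jul has 31 days (277 left).
Aug has 31 days (246 left).
Sep has 30 days (216 left).
Oct has 31 days (185 left).
Nov has 30 days (155 left).
Dec has 31 days (124 left).
Jan has 31 days (93 left).
Feb has 29 days (64 left).
Mar has 31 days (33 left).
Apr has 30 days (3 left).
3 days into May → May 3, 2068.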